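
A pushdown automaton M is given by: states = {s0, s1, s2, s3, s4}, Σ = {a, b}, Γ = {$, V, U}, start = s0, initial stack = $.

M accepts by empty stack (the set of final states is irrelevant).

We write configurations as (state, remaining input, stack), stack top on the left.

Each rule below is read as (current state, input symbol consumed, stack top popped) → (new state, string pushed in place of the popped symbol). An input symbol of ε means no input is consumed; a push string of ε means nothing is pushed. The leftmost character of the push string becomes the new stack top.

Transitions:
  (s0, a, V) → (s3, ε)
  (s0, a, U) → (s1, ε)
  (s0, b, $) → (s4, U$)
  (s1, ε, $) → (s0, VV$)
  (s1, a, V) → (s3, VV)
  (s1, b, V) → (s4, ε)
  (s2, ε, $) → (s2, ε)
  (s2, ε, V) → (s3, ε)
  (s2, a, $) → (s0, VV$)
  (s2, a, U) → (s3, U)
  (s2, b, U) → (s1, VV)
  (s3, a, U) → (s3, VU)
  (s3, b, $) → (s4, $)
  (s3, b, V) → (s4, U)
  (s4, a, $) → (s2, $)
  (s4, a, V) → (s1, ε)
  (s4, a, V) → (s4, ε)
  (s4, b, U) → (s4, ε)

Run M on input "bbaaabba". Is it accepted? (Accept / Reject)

Accept

One accepting computation: (s0, bbaaabba, $) ⊢ (s4, baaabba, U$) ⊢ (s4, aaabba, $) ⊢ (s2, aabba, $) ⊢ (s0, abba, VV$) ⊢ (s3, bba, V$) ⊢ (s4, ba, U$) ⊢ (s4, a, $) ⊢ (s2, ε, $) ⊢ (s2, ε, ε)
All input consumed and the stack is empty.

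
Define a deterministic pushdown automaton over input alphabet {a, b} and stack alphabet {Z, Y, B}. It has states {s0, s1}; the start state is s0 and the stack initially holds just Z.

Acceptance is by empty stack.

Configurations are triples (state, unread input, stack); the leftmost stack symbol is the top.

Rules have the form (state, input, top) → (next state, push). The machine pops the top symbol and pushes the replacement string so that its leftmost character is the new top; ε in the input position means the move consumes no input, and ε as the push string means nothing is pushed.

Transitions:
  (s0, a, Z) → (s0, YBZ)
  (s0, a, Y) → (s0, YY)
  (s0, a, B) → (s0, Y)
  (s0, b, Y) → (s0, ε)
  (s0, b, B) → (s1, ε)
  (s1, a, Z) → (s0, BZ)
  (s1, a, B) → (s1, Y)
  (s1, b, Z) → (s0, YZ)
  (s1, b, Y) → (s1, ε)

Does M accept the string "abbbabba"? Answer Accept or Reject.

Reject

(s0, abbbabba, Z)
  read a, top Z: go to s0, push YBZ → (s0, bbbabba, YBZ)
  read b, top Y: go to s0, push ε → (s0, bbabba, BZ)
  read b, top B: go to s1, push ε → (s1, babba, Z)
  read b, top Z: go to s0, push YZ → (s0, abba, YZ)
  read a, top Y: go to s0, push YY → (s0, bba, YYZ)
  read b, top Y: go to s0, push ε → (s0, ba, YZ)
  read b, top Y: go to s0, push ε → (s0, a, Z)
  read a, top Z: go to s0, push YBZ → (s0, ε, YBZ)
All input consumed; stack is YBZ, not empty, and no further ε-move applies.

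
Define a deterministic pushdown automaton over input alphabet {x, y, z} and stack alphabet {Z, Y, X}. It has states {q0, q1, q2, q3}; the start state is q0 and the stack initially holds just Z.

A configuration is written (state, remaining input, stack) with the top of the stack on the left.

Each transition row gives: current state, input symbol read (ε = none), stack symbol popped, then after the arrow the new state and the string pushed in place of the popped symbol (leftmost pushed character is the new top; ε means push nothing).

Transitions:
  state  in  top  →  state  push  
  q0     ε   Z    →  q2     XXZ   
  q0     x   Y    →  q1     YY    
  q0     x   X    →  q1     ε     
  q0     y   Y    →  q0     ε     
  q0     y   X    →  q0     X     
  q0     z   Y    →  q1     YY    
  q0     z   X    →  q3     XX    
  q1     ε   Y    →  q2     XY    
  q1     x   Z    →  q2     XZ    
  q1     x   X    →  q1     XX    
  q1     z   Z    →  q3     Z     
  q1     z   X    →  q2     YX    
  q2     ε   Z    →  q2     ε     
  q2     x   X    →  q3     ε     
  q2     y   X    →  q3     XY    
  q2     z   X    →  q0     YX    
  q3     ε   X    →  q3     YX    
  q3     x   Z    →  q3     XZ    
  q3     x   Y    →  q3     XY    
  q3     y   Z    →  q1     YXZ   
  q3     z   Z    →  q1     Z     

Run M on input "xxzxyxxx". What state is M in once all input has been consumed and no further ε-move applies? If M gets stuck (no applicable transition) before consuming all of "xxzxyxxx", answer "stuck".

(q0, xxzxyxxx, Z)
  ε-move, top Z: go to q2, push XXZ → (q2, xxzxyxxx, XXZ)
  read x, top X: go to q3, push ε → (q3, xzxyxxx, XZ)
  ε-move, top X: go to q3, push YX → (q3, xzxyxxx, YXZ)
  read x, top Y: go to q3, push XY → (q3, zxyxxx, XYXZ)
  ε-move, top X: go to q3, push YX → (q3, zxyxxx, YXYXZ)
No transition for (q3, z, top Y); M blocks with input zxyxxx remaining.

stuck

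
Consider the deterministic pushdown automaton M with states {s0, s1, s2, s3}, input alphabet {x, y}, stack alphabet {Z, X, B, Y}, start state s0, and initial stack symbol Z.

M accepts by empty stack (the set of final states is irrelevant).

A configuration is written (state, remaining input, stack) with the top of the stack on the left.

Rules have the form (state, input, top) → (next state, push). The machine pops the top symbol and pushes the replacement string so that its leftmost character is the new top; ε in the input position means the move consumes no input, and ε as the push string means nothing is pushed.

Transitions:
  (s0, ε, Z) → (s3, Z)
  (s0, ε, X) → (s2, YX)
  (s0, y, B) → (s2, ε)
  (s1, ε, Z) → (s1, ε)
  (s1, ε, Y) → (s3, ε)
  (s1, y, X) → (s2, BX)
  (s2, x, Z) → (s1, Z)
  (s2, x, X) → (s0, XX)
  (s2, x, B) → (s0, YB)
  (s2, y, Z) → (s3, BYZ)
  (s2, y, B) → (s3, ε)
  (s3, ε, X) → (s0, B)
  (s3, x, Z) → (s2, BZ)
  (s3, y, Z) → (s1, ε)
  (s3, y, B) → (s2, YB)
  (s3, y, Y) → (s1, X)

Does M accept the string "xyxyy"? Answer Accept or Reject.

Accept

(s0, xyxyy, Z)
  ε-move, top Z: go to s3, push Z → (s3, xyxyy, Z)
  read x, top Z: go to s2, push BZ → (s2, yxyy, BZ)
  read y, top B: go to s3, push ε → (s3, xyy, Z)
  read x, top Z: go to s2, push BZ → (s2, yy, BZ)
  read y, top B: go to s3, push ε → (s3, y, Z)
  read y, top Z: go to s1, push ε → (s1, ε, ε)
All input consumed and the stack is empty.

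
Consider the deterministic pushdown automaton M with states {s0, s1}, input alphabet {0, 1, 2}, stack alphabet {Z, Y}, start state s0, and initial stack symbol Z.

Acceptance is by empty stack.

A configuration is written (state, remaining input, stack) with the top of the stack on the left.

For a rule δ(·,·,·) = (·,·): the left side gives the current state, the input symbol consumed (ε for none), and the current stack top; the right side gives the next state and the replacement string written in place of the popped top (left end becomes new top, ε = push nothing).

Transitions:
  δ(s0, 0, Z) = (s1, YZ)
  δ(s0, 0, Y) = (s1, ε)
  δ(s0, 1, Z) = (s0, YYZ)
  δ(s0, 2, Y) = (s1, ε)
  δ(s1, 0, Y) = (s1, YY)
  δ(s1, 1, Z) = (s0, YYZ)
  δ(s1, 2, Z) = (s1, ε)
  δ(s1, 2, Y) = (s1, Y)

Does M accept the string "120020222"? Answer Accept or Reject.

Reject

(s0, 120020222, Z) ⊢ (s0, 20020222, YYZ) ⊢ (s1, 0020222, YZ) ⊢ (s1, 020222, YYZ) ⊢ (s1, 20222, YYYZ) ⊢ (s1, 0222, YYYZ) ⊢ (s1, 222, YYYYZ) ⊢ (s1, 22, YYYYZ) ⊢ (s1, 2, YYYYZ) ⊢ (s1, ε, YYYYZ)
All input consumed; stack is YYYYZ, not empty, and no further ε-move applies.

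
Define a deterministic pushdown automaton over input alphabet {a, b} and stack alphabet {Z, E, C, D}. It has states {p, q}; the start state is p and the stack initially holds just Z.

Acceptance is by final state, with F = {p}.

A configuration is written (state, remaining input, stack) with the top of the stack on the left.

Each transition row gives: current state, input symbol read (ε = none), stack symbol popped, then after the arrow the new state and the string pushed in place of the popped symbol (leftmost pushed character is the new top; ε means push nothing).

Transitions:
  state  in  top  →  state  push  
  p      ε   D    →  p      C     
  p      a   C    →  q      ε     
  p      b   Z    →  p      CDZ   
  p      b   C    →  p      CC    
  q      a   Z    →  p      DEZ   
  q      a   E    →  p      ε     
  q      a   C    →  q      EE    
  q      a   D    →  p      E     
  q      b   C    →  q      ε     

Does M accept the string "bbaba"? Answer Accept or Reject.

Accept

(p, bbaba, Z)
  read b, top Z: go to p, push CDZ → (p, baba, CDZ)
  read b, top C: go to p, push CC → (p, aba, CCDZ)
  read a, top C: go to q, push ε → (q, ba, CDZ)
  read b, top C: go to q, push ε → (q, a, DZ)
  read a, top D: go to p, push E → (p, ε, EZ)
All input consumed; state p ∈ F.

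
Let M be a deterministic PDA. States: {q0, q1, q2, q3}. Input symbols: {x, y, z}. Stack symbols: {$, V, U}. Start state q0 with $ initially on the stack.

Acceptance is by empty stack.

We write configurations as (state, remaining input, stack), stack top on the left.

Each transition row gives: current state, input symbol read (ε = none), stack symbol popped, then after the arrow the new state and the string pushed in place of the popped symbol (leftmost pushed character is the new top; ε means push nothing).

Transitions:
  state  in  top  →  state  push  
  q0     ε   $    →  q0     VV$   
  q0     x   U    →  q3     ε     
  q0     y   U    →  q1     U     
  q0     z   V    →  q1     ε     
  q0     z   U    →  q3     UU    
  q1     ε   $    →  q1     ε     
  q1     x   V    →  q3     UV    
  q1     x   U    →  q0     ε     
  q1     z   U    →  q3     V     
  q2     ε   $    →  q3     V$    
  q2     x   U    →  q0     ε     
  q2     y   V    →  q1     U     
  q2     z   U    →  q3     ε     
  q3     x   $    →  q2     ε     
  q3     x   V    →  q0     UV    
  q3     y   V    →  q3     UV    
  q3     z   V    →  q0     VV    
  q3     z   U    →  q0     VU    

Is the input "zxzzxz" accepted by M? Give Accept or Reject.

(q0, zxzzxz, $)
  ε-move, top $: go to q0, push VV$ → (q0, zxzzxz, VV$)
  read z, top V: go to q1, push ε → (q1, xzzxz, V$)
  read x, top V: go to q3, push UV → (q3, zzxz, UV$)
  read z, top U: go to q0, push VU → (q0, zxz, VUV$)
  read z, top V: go to q1, push ε → (q1, xz, UV$)
  read x, top U: go to q0, push ε → (q0, z, V$)
  read z, top V: go to q1, push ε → (q1, ε, $)
  ε-move, top $: go to q1, push ε → (q1, ε, ε)
All input consumed and the stack is empty.

Accept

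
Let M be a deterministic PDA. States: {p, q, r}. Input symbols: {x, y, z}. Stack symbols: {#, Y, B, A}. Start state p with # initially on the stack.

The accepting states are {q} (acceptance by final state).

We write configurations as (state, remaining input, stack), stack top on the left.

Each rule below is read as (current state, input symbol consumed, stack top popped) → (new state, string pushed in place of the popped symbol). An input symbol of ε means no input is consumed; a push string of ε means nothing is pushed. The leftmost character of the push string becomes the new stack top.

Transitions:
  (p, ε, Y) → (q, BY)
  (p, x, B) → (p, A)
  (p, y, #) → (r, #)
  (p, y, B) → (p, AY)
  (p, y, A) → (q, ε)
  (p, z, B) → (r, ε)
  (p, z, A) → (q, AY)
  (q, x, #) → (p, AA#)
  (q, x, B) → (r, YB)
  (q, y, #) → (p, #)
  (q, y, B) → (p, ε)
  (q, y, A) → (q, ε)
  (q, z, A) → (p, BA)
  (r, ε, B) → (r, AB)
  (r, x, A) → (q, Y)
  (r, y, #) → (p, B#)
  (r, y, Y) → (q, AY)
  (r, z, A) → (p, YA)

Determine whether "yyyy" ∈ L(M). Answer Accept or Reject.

Accept

(p, yyyy, #) ⊢ (r, yyy, #) ⊢ (p, yy, B#) ⊢ (p, y, AY#) ⊢ (q, ε, Y#)
All input consumed; state q ∈ F.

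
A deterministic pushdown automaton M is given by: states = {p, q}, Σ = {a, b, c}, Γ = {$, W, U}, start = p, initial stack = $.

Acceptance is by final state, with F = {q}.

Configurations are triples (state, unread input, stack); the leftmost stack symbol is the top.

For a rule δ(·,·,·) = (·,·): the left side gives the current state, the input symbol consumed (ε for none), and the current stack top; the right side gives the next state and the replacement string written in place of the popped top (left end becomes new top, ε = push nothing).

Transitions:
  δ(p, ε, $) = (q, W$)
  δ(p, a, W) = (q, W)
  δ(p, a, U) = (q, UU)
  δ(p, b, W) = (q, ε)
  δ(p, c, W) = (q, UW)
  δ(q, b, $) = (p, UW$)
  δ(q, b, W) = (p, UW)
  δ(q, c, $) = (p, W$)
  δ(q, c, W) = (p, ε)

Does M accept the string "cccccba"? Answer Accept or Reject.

Accept

(p, cccccba, $)
  ε-move, top $: go to q, push W$ → (q, cccccba, W$)
  read c, top W: go to p, push ε → (p, ccccba, $)
  ε-move, top $: go to q, push W$ → (q, ccccba, W$)
  read c, top W: go to p, push ε → (p, cccba, $)
  ε-move, top $: go to q, push W$ → (q, cccba, W$)
  read c, top W: go to p, push ε → (p, ccba, $)
  ε-move, top $: go to q, push W$ → (q, ccba, W$)
  read c, top W: go to p, push ε → (p, cba, $)
  ε-move, top $: go to q, push W$ → (q, cba, W$)
  read c, top W: go to p, push ε → (p, ba, $)
  ε-move, top $: go to q, push W$ → (q, ba, W$)
  read b, top W: go to p, push UW → (p, a, UW$)
  read a, top U: go to q, push UU → (q, ε, UUW$)
All input consumed; state q ∈ F.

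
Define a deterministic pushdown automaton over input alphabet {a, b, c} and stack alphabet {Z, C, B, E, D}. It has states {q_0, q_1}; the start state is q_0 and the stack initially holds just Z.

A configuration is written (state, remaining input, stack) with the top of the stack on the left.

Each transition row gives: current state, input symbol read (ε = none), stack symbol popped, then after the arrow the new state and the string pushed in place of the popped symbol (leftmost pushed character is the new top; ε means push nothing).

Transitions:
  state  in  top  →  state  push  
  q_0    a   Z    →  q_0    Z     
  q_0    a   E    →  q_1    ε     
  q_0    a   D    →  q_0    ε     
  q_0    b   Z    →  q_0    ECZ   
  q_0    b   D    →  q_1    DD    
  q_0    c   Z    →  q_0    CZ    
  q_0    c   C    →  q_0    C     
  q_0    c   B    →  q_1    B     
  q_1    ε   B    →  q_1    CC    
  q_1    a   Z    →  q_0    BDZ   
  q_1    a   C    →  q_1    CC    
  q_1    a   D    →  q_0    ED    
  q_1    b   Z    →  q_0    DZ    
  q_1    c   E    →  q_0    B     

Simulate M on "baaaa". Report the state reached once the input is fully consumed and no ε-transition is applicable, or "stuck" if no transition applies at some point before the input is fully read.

q_1

(q_0, baaaa, Z)
  read b, top Z: go to q_0, push ECZ → (q_0, aaaa, ECZ)
  read a, top E: go to q_1, push ε → (q_1, aaa, CZ)
  read a, top C: go to q_1, push CC → (q_1, aa, CCZ)
  read a, top C: go to q_1, push CC → (q_1, a, CCCZ)
  read a, top C: go to q_1, push CC → (q_1, ε, CCCCZ)
All input consumed; M is in state q_1.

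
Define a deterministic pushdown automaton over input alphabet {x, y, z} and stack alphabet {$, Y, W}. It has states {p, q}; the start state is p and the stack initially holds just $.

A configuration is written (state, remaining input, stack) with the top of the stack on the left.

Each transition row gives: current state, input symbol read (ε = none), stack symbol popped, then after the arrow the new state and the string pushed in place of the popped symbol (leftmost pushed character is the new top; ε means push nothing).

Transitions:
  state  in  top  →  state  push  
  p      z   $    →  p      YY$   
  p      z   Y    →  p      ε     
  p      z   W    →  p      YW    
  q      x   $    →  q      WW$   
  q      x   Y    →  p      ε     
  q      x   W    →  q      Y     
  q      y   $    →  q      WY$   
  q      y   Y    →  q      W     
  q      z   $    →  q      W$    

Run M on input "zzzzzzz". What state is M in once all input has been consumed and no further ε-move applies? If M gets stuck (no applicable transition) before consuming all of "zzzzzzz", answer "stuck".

p

(p, zzzzzzz, $)
  read z, top $: go to p, push YY$ → (p, zzzzzz, YY$)
  read z, top Y: go to p, push ε → (p, zzzzz, Y$)
  read z, top Y: go to p, push ε → (p, zzzz, $)
  read z, top $: go to p, push YY$ → (p, zzz, YY$)
  read z, top Y: go to p, push ε → (p, zz, Y$)
  read z, top Y: go to p, push ε → (p, z, $)
  read z, top $: go to p, push YY$ → (p, ε, YY$)
All input consumed; M is in state p.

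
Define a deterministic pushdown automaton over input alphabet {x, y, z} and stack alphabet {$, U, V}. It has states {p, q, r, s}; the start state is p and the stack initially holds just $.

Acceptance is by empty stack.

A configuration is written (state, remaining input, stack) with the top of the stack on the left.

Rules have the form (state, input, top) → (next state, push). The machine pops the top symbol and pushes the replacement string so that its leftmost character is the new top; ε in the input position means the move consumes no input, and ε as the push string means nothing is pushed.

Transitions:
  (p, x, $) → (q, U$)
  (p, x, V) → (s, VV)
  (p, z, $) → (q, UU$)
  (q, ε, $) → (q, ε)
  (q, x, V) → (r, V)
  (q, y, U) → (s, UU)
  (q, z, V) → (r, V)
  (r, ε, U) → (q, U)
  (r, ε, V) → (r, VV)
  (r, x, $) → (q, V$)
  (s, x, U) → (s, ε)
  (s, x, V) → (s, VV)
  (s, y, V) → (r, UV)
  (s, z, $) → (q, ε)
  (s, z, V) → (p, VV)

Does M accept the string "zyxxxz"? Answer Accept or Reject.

(p, zyxxxz, $) ⊢ (q, yxxxz, UU$) ⊢ (s, xxxz, UUU$) ⊢ (s, xxz, UU$) ⊢ (s, xz, U$) ⊢ (s, z, $) ⊢ (q, ε, ε)
All input consumed and the stack is empty.

Accept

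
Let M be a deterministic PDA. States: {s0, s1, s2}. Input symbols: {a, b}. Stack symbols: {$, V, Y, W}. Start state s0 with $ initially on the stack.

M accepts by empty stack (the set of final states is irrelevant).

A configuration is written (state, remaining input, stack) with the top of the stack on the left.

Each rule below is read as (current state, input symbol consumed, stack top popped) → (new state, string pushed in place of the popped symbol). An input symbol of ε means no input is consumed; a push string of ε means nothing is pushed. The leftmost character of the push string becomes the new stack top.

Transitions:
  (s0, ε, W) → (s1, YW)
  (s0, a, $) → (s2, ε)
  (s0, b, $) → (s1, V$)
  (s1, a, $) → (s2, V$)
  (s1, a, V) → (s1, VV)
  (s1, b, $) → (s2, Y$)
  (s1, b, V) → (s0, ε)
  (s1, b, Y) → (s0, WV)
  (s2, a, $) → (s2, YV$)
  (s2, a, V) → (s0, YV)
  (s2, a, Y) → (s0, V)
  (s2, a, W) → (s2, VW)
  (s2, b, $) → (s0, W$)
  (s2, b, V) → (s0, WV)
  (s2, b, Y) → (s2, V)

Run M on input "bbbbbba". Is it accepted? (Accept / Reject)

Accept

(s0, bbbbbba, $)
  read b, top $: go to s1, push V$ → (s1, bbbbba, V$)
  read b, top V: go to s0, push ε → (s0, bbbba, $)
  read b, top $: go to s1, push V$ → (s1, bbba, V$)
  read b, top V: go to s0, push ε → (s0, bba, $)
  read b, top $: go to s1, push V$ → (s1, ba, V$)
  read b, top V: go to s0, push ε → (s0, a, $)
  read a, top $: go to s2, push ε → (s2, ε, ε)
All input consumed and the stack is empty.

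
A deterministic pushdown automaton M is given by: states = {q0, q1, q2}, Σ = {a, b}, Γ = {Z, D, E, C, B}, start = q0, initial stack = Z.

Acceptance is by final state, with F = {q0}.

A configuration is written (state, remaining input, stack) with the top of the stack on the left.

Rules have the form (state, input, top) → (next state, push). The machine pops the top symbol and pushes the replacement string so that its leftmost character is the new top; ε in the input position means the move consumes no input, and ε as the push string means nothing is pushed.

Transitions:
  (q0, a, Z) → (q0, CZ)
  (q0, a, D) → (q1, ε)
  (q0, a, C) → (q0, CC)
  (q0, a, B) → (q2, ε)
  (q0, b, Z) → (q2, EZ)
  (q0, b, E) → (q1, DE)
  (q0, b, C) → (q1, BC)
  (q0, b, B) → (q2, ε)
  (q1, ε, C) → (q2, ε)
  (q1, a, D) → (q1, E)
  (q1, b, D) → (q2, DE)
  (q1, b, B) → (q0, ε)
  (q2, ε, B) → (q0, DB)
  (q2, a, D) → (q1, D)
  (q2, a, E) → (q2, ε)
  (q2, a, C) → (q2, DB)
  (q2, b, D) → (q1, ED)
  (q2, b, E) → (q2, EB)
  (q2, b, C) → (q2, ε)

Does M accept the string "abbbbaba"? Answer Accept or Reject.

Reject

(q0, abbbbaba, Z)
  read a, top Z: go to q0, push CZ → (q0, bbbbaba, CZ)
  read b, top C: go to q1, push BC → (q1, bbbaba, BCZ)
  read b, top B: go to q0, push ε → (q0, bbaba, CZ)
  read b, top C: go to q1, push BC → (q1, baba, BCZ)
  read b, top B: go to q0, push ε → (q0, aba, CZ)
  read a, top C: go to q0, push CC → (q0, ba, CCZ)
  read b, top C: go to q1, push BC → (q1, a, BCCZ)
No transition applies at (q1, a, BCCZ); input not fully consumed.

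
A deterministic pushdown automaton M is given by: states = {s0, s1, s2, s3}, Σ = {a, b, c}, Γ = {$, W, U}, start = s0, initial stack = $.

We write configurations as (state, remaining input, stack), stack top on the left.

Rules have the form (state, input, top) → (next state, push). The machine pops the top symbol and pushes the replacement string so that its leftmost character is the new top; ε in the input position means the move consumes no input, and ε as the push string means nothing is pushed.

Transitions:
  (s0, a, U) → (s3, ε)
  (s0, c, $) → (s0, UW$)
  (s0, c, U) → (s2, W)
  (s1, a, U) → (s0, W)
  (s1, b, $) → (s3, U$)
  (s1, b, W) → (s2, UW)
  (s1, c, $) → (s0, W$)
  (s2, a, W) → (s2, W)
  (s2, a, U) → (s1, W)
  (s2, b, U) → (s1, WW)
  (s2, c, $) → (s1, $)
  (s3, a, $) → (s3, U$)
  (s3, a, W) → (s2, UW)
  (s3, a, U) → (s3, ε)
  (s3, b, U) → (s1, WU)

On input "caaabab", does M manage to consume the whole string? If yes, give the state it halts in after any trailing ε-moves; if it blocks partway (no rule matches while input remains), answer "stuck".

(s0, caaabab, $) ⊢ (s0, aaabab, UW$) ⊢ (s3, aabab, W$) ⊢ (s2, abab, UW$) ⊢ (s1, bab, WW$) ⊢ (s2, ab, UWW$) ⊢ (s1, b, WWW$) ⊢ (s2, ε, UWWW$)
All input consumed; M is in state s2.

s2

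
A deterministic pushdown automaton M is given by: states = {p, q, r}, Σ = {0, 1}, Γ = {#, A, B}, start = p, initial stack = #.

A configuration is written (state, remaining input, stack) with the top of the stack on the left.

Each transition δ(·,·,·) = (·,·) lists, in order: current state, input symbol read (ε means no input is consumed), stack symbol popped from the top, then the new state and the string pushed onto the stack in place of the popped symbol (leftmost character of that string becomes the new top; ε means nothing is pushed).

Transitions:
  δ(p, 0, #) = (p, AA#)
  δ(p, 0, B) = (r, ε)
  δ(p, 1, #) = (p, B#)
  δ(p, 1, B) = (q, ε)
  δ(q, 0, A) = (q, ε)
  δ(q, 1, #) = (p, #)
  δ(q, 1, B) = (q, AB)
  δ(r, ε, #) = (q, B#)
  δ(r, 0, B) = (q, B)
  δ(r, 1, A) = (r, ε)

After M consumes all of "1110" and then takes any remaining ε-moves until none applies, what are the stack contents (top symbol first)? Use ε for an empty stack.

AA#

(p, 1110, #)
  read 1, top #: go to p, push B# → (p, 110, B#)
  read 1, top B: go to q, push ε → (q, 10, #)
  read 1, top #: go to p, push # → (p, 0, #)
  read 0, top #: go to p, push AA# → (p, ε, AA#)
All input consumed in state p with stack AA#.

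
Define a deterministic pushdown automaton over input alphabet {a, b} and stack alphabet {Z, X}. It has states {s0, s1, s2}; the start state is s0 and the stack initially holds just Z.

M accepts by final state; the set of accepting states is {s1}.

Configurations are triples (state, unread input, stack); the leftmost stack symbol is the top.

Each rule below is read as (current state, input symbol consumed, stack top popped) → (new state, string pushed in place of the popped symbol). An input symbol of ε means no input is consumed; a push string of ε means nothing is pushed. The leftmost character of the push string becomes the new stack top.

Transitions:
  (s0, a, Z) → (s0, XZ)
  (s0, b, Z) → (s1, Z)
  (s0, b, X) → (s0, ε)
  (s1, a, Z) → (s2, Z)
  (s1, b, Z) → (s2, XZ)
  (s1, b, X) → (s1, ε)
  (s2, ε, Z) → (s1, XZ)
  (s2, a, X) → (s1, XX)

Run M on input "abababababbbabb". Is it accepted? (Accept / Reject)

(s0, abababababbbabb, Z) ⊢ (s0, bababababbbabb, XZ) ⊢ (s0, ababababbbabb, Z) ⊢ (s0, babababbbabb, XZ) ⊢ (s0, abababbbabb, Z) ⊢ (s0, bababbbabb, XZ) ⊢ (s0, ababbbabb, Z) ⊢ (s0, babbbabb, XZ) ⊢ (s0, abbbabb, Z) ⊢ (s0, bbbabb, XZ) ⊢ (s0, bbabb, Z) ⊢ (s1, babb, Z) ⊢ (s2, abb, XZ) ⊢ (s1, bb, XXZ) ⊢ (s1, b, XZ) ⊢ (s1, ε, Z)
All input consumed; state s1 ∈ F.

Accept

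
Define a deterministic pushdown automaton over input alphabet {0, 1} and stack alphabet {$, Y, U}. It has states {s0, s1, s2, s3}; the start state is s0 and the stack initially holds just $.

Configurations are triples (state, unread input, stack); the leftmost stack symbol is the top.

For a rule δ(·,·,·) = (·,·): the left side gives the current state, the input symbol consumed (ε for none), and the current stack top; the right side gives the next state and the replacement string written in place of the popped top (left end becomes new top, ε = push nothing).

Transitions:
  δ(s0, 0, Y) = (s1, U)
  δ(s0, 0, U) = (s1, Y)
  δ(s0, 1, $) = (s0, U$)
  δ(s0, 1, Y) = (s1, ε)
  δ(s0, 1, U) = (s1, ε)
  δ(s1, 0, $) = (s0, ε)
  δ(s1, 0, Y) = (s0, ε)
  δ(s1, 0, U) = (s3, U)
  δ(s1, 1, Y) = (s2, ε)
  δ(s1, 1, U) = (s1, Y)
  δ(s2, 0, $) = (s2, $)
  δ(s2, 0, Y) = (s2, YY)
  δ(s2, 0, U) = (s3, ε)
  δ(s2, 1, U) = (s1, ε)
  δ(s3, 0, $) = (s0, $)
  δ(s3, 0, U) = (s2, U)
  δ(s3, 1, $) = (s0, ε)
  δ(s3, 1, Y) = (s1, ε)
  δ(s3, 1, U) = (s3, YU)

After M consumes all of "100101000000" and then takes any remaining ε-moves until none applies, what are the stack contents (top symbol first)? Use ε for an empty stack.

(s0, 100101000000, $)
  read 1, top $: go to s0, push U$ → (s0, 00101000000, U$)
  read 0, top U: go to s1, push Y → (s1, 0101000000, Y$)
  read 0, top Y: go to s0, push ε → (s0, 101000000, $)
  read 1, top $: go to s0, push U$ → (s0, 01000000, U$)
  read 0, top U: go to s1, push Y → (s1, 1000000, Y$)
  read 1, top Y: go to s2, push ε → (s2, 000000, $)
  read 0, top $: go to s2, push $ → (s2, 00000, $)
  read 0, top $: go to s2, push $ → (s2, 0000, $)
  read 0, top $: go to s2, push $ → (s2, 000, $)
  read 0, top $: go to s2, push $ → (s2, 00, $)
  read 0, top $: go to s2, push $ → (s2, 0, $)
  read 0, top $: go to s2, push $ → (s2, ε, $)
All input consumed in state s2 with stack $.

$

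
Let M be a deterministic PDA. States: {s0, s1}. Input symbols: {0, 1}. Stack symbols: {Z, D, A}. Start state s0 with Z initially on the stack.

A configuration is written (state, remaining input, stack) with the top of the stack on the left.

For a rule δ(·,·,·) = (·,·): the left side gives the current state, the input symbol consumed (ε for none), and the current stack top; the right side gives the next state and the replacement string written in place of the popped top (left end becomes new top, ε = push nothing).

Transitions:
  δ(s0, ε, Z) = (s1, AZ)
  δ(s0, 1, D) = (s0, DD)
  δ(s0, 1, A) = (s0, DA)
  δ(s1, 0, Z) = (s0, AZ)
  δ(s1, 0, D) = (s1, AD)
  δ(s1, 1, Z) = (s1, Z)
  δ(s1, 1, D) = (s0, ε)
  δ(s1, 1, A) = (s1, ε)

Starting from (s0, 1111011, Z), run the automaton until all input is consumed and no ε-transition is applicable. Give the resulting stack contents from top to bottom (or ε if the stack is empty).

DDAZ

(s0, 1111011, Z)
  ε-move, top Z: go to s1, push AZ → (s1, 1111011, AZ)
  read 1, top A: go to s1, push ε → (s1, 111011, Z)
  read 1, top Z: go to s1, push Z → (s1, 11011, Z)
  read 1, top Z: go to s1, push Z → (s1, 1011, Z)
  read 1, top Z: go to s1, push Z → (s1, 011, Z)
  read 0, top Z: go to s0, push AZ → (s0, 11, AZ)
  read 1, top A: go to s0, push DA → (s0, 1, DAZ)
  read 1, top D: go to s0, push DD → (s0, ε, DDAZ)
All input consumed in state s0 with stack DDAZ.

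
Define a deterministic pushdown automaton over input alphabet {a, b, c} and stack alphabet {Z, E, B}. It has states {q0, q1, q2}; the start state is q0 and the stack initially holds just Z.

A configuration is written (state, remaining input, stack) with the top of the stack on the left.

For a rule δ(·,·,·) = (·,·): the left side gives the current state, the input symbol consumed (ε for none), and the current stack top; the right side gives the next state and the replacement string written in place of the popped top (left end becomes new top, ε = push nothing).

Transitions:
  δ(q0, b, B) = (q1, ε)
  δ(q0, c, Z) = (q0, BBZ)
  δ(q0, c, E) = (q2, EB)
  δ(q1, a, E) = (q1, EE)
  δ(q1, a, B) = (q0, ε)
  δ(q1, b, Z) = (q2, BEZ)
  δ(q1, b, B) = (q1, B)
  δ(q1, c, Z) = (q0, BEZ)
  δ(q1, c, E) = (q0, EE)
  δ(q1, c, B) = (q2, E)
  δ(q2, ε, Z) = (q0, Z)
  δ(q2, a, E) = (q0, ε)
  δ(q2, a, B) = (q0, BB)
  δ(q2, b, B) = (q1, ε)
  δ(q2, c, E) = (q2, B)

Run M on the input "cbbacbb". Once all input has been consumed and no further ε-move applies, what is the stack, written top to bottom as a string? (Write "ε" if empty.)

BZ

(q0, cbbacbb, Z)
  read c, top Z: go to q0, push BBZ → (q0, bbacbb, BBZ)
  read b, top B: go to q1, push ε → (q1, bacbb, BZ)
  read b, top B: go to q1, push B → (q1, acbb, BZ)
  read a, top B: go to q0, push ε → (q0, cbb, Z)
  read c, top Z: go to q0, push BBZ → (q0, bb, BBZ)
  read b, top B: go to q1, push ε → (q1, b, BZ)
  read b, top B: go to q1, push B → (q1, ε, BZ)
All input consumed in state q1 with stack BZ.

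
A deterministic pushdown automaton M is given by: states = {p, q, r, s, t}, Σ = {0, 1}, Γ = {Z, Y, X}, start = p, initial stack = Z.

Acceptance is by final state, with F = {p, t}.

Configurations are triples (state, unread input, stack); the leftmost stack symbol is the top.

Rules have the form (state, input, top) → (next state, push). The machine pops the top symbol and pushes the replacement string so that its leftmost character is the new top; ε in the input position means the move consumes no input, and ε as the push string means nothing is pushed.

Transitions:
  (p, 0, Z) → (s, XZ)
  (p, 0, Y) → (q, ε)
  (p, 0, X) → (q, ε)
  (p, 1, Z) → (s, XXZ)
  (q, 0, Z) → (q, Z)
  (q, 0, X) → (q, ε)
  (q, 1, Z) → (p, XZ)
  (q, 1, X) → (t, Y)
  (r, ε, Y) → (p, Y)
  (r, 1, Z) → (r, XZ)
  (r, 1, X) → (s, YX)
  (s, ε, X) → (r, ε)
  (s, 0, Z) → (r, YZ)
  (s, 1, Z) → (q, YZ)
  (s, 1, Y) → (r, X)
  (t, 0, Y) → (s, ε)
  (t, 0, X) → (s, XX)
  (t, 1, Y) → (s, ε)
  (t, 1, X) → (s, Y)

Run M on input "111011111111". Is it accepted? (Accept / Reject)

(p, 111011111111, Z) ⊢ (s, 11011111111, XXZ) ⊢ (r, 11011111111, XZ) ⊢ (s, 1011111111, YXZ) ⊢ (r, 011111111, XXZ)
No transition applies at (r, 011111111, XXZ); input not fully consumed.

Reject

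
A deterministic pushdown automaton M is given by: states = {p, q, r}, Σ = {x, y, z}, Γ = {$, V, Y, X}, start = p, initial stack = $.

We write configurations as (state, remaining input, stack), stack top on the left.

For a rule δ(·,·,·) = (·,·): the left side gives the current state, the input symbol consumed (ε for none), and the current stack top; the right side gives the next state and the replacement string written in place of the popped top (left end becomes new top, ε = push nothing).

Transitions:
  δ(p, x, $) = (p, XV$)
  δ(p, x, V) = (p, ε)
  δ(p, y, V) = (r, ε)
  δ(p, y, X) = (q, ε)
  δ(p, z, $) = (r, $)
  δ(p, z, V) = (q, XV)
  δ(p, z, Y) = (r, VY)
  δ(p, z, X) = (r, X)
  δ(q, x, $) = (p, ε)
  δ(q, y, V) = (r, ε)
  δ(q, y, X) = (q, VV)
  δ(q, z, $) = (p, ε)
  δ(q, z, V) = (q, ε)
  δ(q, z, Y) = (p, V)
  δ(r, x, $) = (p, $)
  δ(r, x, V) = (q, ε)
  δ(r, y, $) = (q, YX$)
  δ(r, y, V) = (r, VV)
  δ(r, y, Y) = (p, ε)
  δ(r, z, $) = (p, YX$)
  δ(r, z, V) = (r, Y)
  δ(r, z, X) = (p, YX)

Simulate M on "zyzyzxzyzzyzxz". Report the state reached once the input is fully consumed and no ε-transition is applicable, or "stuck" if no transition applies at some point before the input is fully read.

stuck

(p, zyzyzxzyzzyzxz, $)
  read z, top $: go to r, push $ → (r, yzyzxzyzzyzxz, $)
  read y, top $: go to q, push YX$ → (q, zyzxzyzzyzxz, YX$)
  read z, top Y: go to p, push V → (p, yzxzyzzyzxz, VX$)
  read y, top V: go to r, push ε → (r, zxzyzzyzxz, X$)
  read z, top X: go to p, push YX → (p, xzyzzyzxz, YX$)
No transition for (p, x, top Y); M blocks with input xzyzzyzxz remaining.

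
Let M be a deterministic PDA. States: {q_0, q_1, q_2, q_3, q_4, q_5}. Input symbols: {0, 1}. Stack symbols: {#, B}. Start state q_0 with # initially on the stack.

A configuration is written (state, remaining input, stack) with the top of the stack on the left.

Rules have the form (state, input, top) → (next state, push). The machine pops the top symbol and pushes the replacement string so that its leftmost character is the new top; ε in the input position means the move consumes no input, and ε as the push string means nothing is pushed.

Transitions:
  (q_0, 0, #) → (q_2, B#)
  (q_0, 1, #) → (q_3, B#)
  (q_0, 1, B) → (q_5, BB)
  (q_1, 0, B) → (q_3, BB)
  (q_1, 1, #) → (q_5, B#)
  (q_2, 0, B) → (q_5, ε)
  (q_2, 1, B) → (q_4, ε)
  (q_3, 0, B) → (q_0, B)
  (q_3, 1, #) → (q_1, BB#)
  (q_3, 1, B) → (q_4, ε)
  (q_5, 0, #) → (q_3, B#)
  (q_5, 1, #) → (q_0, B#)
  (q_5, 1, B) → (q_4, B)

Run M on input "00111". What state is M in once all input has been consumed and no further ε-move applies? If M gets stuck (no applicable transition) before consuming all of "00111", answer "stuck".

(q_0, 00111, #) ⊢ (q_2, 0111, B#) ⊢ (q_5, 111, #) ⊢ (q_0, 11, B#) ⊢ (q_5, 1, BB#) ⊢ (q_4, ε, BB#)
All input consumed; M is in state q_4.

q_4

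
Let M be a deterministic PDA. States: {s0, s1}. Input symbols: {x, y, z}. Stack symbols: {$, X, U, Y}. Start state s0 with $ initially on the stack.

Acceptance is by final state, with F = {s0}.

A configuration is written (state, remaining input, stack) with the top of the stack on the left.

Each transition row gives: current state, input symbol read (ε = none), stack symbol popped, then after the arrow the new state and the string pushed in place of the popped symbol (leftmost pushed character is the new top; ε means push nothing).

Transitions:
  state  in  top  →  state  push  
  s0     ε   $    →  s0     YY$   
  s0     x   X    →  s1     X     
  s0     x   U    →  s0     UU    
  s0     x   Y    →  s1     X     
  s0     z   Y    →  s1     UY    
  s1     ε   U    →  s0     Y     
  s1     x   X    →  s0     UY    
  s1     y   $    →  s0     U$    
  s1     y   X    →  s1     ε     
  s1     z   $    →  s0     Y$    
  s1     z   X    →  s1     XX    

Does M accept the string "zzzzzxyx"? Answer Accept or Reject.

(s0, zzzzzxyx, $)
  ε-move, top $: go to s0, push YY$ → (s0, zzzzzxyx, YY$)
  read z, top Y: go to s1, push UY → (s1, zzzzxyx, UYY$)
  ε-move, top U: go to s0, push Y → (s0, zzzzxyx, YYY$)
  read z, top Y: go to s1, push UY → (s1, zzzxyx, UYYY$)
  ε-move, top U: go to s0, push Y → (s0, zzzxyx, YYYY$)
  read z, top Y: go to s1, push UY → (s1, zzxyx, UYYYY$)
  ε-move, top U: go to s0, push Y → (s0, zzxyx, YYYYY$)
  read z, top Y: go to s1, push UY → (s1, zxyx, UYYYYY$)
  ε-move, top U: go to s0, push Y → (s0, zxyx, YYYYYY$)
  read z, top Y: go to s1, push UY → (s1, xyx, UYYYYYY$)
  ε-move, top U: go to s0, push Y → (s0, xyx, YYYYYYY$)
  read x, top Y: go to s1, push X → (s1, yx, XYYYYYY$)
  read y, top X: go to s1, push ε → (s1, x, YYYYYY$)
No transition applies at (s1, x, YYYYYY$); input not fully consumed.

Reject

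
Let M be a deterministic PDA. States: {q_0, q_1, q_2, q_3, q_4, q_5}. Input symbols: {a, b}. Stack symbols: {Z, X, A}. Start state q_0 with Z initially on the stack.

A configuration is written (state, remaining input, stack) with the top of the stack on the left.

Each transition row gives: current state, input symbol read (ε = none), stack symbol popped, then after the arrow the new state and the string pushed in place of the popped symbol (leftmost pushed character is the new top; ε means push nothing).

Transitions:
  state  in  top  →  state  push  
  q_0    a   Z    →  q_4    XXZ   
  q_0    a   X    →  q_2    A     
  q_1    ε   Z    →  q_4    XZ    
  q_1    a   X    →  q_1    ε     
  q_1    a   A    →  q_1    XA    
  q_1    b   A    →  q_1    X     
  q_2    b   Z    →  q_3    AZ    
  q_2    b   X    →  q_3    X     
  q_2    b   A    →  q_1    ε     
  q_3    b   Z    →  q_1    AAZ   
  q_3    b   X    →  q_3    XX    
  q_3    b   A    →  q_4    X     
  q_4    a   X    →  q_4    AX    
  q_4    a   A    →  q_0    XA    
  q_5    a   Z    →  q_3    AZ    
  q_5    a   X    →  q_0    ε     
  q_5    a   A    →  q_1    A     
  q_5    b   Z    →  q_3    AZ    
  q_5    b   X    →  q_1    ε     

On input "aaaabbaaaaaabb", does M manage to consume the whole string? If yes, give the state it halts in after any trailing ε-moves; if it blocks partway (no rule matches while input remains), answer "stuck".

(q_0, aaaabbaaaaaabb, Z)
  read a, top Z: go to q_4, push XXZ → (q_4, aaabbaaaaaabb, XXZ)
  read a, top X: go to q_4, push AX → (q_4, aabbaaaaaabb, AXXZ)
  read a, top A: go to q_0, push XA → (q_0, abbaaaaaabb, XAXXZ)
  read a, top X: go to q_2, push A → (q_2, bbaaaaaabb, AAXXZ)
  read b, top A: go to q_1, push ε → (q_1, baaaaaabb, AXXZ)
  read b, top A: go to q_1, push X → (q_1, aaaaaabb, XXXZ)
  read a, top X: go to q_1, push ε → (q_1, aaaaabb, XXZ)
  read a, top X: go to q_1, push ε → (q_1, aaaabb, XZ)
  read a, top X: go to q_1, push ε → (q_1, aaabb, Z)
  ε-move, top Z: go to q_4, push XZ → (q_4, aaabb, XZ)
  read a, top X: go to q_4, push AX → (q_4, aabb, AXZ)
  read a, top A: go to q_0, push XA → (q_0, abb, XAXZ)
  read a, top X: go to q_2, push A → (q_2, bb, AAXZ)
  read b, top A: go to q_1, push ε → (q_1, b, AXZ)
  read b, top A: go to q_1, push X → (q_1, ε, XXZ)
All input consumed; M is in state q_1.

q_1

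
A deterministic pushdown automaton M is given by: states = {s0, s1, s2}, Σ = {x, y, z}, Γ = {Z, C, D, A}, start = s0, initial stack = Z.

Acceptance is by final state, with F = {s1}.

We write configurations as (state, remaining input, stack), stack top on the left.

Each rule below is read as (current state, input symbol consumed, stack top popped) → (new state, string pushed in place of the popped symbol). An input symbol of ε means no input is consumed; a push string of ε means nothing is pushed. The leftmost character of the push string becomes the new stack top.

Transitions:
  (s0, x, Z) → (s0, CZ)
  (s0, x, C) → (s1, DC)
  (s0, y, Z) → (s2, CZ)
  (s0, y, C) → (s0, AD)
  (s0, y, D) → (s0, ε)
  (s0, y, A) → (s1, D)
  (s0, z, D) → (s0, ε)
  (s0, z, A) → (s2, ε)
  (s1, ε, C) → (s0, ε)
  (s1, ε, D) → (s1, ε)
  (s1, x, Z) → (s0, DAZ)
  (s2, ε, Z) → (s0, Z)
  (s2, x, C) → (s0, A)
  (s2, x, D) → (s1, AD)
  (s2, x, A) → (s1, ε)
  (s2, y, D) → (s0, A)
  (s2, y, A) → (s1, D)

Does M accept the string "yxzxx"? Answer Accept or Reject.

(s0, yxzxx, Z) ⊢ (s2, xzxx, CZ) ⊢ (s0, zxx, AZ) ⊢ (s2, xx, Z) ⊢ (s0, xx, Z) ⊢ (s0, x, CZ) ⊢ (s1, ε, DCZ)
All input consumed; state s1 ∈ F.

Accept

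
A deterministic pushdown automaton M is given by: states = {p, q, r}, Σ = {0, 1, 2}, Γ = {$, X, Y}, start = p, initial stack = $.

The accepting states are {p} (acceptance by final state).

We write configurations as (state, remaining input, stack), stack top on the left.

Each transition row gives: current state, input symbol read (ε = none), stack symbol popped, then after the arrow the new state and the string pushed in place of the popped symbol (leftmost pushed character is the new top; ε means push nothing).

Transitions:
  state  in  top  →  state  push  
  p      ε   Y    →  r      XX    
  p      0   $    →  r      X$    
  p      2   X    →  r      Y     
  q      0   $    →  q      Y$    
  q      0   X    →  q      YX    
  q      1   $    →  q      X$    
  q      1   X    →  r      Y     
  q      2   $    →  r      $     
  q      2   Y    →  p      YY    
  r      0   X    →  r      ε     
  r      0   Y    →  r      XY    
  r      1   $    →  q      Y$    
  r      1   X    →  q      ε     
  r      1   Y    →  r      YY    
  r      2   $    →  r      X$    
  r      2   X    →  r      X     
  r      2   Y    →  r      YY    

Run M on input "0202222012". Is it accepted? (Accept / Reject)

Accept

(p, 0202222012, $)
  read 0, top $: go to r, push X$ → (r, 202222012, X$)
  read 2, top X: go to r, push X → (r, 02222012, X$)
  read 0, top X: go to r, push ε → (r, 2222012, $)
  read 2, top $: go to r, push X$ → (r, 222012, X$)
  read 2, top X: go to r, push X → (r, 22012, X$)
  read 2, top X: go to r, push X → (r, 2012, X$)
  read 2, top X: go to r, push X → (r, 012, X$)
  read 0, top X: go to r, push ε → (r, 12, $)
  read 1, top $: go to q, push Y$ → (q, 2, Y$)
  read 2, top Y: go to p, push YY → (p, ε, YY$)
All input consumed; state p ∈ F.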